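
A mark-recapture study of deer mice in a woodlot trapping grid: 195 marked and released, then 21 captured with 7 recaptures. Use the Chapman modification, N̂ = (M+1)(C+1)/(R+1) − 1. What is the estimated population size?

N̂ = (195+1)(21+1)/(7+1) − 1 = 196·22/8 − 1
= 4312/8 − 1 = 539 − 1 = 538

N = 538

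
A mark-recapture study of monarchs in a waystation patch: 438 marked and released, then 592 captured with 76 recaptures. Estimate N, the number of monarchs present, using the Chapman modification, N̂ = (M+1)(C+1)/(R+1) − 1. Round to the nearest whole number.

N ≈ 3380

N̂ = (438+1)(592+1)/(76+1) − 1 = 439·593/77 − 1
= 260327/77 − 1 ≈ 3380.9 − 1 ≈ 3379.9 → 3380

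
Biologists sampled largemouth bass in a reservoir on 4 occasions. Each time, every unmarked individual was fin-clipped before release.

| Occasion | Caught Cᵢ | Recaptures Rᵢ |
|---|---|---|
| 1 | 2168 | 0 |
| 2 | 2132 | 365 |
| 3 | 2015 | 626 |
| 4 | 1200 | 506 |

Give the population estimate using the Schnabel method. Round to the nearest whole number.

Marked at large before each occasion: Mᵢ = Σⱼ<ᵢ (Cⱼ − Rⱼ) → M1=0, M2=2168, M3=3935, M4=5324
Σ MᵢCᵢ = 0·2168 + 2168·2132 + 3935·2015 + 5324·1200 = 0 + 4622176 + 7929025 + 6388800 = 18940001
Σ Rᵢ = 0 + 365 + 626 + 506 = 1497
N̂ = 18940001 / 1497 ≈ 12652.0 → 12652

N ≈ 12,652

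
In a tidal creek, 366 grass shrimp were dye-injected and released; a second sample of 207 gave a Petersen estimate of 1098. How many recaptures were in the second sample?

From N = M·C/R: R = M·C / N = 366·207 / 1098 = 75762 / 1098 = 69.

R = 69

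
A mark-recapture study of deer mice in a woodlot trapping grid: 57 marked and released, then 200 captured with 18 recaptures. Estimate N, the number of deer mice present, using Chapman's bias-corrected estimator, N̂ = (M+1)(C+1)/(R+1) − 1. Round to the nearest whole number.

N̂ = (57+1)(200+1)/(18+1) − 1 = 58·201/19 − 1
= 11658/19 − 1 ≈ 613.6 − 1 ≈ 612.6 → 613

N ≈ 613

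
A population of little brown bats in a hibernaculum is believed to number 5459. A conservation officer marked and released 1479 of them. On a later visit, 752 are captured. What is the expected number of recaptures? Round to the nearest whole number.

expected recaptures ≈ 204

The marked fraction of the population is 1479/5459, so in a sample of 752 expect C·(M/N) marked.
E[R] = 1479 × 752 / 5459 = 1112208 / 5459 ≈ 203.7 → 204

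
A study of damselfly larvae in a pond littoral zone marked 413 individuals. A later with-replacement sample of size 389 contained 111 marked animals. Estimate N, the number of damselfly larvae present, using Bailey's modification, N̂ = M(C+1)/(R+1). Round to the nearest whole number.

N̂ = 413·(389+1)/(111+1) = 413·390/112 = 161070/112 ≈ 1438.1 → 1438

N ≈ 1438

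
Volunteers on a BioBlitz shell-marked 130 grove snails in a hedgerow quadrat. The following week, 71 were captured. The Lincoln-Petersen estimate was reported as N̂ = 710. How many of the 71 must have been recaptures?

From N = M·C/R: R = M·C / N = 130·71 / 710 = 9230 / 710 = 13.

R = 13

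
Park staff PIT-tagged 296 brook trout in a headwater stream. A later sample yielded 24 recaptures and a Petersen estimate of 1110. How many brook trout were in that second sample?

From N = M·C/R: C = N·R / M = 1110·24 / 296 = 26640 / 296 = 90.

C = 90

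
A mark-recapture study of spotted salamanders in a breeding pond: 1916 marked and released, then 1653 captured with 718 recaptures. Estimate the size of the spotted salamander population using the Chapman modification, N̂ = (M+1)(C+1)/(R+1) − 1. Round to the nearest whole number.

N̂ = (1916+1)(1653+1)/(718+1) − 1 = 1917·1654/719 − 1
= 3170718/719 − 1 ≈ 4409.9 − 1 ≈ 4408.9 → 4409

N ≈ 4409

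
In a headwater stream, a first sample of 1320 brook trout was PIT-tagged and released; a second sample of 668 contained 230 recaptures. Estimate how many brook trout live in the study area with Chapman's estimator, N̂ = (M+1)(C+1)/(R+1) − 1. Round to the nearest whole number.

N̂ = (1320+1)(668+1)/(230+1) − 1 = 1321·669/231 − 1
= 883749/231 − 1 ≈ 3825.8 − 1 ≈ 3824.8 → 3825

N ≈ 3825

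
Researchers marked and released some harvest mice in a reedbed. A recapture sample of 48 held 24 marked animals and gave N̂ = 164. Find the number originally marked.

M = 82

From N = M·C/R: M = N·R / C = 164·24 / 48 = 3936 / 48 = 82.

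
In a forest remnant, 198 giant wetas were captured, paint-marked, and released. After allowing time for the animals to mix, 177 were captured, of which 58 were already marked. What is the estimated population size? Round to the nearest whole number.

N ≈ 604

The marked fraction in the recapture sample should equal the marked fraction in the population: 58/177 = 198/N.
N = (198 × 177) / 58 = 35046 / 58 ≈ 604.2 → 604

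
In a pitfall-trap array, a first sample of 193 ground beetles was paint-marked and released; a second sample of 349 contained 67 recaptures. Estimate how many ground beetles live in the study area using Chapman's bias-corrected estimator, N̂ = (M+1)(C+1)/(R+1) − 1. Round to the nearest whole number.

N ≈ 998

N̂ = (193+1)(349+1)/(67+1) − 1 = 194·350/68 − 1
= 67900/68 − 1 ≈ 998.5 − 1 ≈ 997.5 → 998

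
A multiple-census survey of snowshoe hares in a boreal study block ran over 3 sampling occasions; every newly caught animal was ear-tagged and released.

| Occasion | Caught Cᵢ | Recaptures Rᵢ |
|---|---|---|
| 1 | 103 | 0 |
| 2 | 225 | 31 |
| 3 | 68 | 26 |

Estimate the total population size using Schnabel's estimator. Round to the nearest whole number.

N ≈ 761

Marked at large before each occasion: Mᵢ = Σⱼ<ᵢ (Cⱼ − Rⱼ) → M1=0, M2=103, M3=297
Σ MᵢCᵢ = 0·103 + 103·225 + 297·68 = 0 + 23175 + 20196 = 43371
Σ Rᵢ = 0 + 31 + 26 = 57
N̂ = 43371 / 57 ≈ 760.9 → 761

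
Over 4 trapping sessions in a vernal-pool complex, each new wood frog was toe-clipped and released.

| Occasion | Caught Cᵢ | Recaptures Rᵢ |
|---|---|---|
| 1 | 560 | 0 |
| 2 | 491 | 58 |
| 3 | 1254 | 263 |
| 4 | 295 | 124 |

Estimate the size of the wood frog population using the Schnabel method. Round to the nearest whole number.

N ≈ 4731

Marked at large before each occasion: Mᵢ = Σⱼ<ᵢ (Cⱼ − Rⱼ) → M1=0, M2=560, M3=993, M4=1984
Σ MᵢCᵢ = 0·560 + 560·491 + 993·1254 + 1984·295 = 0 + 274960 + 1245222 + 585280 = 2105462
Σ Rᵢ = 0 + 58 + 263 + 124 = 445
N̂ = 2105462 / 445 ≈ 4731.4 → 4731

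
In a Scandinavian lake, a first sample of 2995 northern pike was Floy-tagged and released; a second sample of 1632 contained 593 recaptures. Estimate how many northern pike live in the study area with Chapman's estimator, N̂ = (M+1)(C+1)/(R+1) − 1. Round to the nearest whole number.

N̂ = (2995+1)(1632+1)/(593+1) − 1 = 2996·1633/594 − 1
= 4892468/594 − 1 ≈ 8236.48 − 1 ≈ 8235.48 → 8235

N ≈ 8235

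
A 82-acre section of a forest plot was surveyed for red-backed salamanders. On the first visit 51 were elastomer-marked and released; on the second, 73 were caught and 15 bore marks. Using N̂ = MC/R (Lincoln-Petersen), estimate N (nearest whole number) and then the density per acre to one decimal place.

density ≈ 3.0 red-backed salamanders per acre

N̂ = 51·73/15 = 3723/15 ≈ 248.2 → 248
Density = N̂ / area = 248 / 82 ≈ 3.02 → 3.0 per acre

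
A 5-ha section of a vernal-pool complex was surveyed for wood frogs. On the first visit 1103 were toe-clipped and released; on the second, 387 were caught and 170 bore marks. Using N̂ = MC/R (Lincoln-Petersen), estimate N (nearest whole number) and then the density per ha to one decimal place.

N̂ = 1103·387/170 = 426861/170 ≈ 2510.9 → 2511
Density = N̂ / area = 2511 / 5 ≈ 502.20 → 502.2 per ha

density ≈ 502.2 wood frogs per ha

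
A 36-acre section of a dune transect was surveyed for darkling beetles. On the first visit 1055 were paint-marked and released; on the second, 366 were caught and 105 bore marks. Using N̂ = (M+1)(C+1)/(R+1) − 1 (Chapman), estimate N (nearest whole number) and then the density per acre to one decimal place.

density ≈ 101.5 darkling beetles per acre

N̂ = 1056·367/106 − 1 = 387552/106 − 1 ≈ 3655.2 → 3655
Density = N̂ / area = 3655 / 36 ≈ 101.53 → 101.5 per acre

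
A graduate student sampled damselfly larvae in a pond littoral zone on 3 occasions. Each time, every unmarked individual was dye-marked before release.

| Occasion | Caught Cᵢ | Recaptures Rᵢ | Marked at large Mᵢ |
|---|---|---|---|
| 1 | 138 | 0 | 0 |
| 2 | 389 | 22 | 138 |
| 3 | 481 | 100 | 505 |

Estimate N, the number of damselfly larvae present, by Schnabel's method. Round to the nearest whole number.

Σ MᵢCᵢ = 0·138 + 138·389 + 505·481 = 0 + 53682 + 242905 = 296587
Σ Rᵢ = 0 + 22 + 100 = 122
N̂ = 296587 / 122 ≈ 2431.0 → 2431

N ≈ 2431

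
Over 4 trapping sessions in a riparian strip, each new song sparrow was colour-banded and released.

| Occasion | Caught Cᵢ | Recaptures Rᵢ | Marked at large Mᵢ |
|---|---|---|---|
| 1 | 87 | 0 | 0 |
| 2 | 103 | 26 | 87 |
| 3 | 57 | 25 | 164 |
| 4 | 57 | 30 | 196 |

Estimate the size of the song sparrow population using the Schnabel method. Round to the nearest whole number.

N ≈ 364

Σ MᵢCᵢ = 0·87 + 87·103 + 164·57 + 196·57 = 0 + 8961 + 9348 + 11172 = 29481
Σ Rᵢ = 0 + 26 + 25 + 30 = 81
N̂ = 29481 / 81 ≈ 364.0 → 364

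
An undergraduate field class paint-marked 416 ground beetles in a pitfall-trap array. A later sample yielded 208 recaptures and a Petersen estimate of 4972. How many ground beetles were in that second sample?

From N = M·C/R: C = N·R / M = 4972·208 / 416 = 1034176 / 416 = 2486.

C = 2486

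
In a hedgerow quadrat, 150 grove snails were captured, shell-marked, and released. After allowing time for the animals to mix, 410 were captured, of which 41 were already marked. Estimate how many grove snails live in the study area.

N = 1500

Lincoln-Petersen assumes M/N = R/C, so N = M·C / R.
N = (150 × 410) / 41 = 61500 / 41 = 1500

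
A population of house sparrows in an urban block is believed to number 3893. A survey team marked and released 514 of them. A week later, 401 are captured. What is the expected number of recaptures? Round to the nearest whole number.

Expected recaptures E[R] = M·C / N.
E[R] = 514 × 401 / 3893 = 206114 / 3893 ≈ 52.9 → 53

expected recaptures ≈ 53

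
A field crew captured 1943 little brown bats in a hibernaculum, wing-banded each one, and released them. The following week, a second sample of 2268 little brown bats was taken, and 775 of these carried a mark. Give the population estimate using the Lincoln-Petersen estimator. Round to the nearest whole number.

If marked individuals mix randomly, R/C ≈ M/N, giving N ≈ M·C/R.
N = (1943 × 2268) / 775 = 4406724 / 775 ≈ 5686.1 → 5686

N ≈ 5686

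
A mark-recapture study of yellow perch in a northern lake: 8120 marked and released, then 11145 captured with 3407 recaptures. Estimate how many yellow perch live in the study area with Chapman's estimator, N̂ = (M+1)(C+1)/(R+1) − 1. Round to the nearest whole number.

N̂ = (8120+1)(11145+1)/(3407+1) − 1 = 8121·11146/3408 − 1
= 90516666/3408 − 1 ≈ 26560.1 − 1 ≈ 26559.1 → 26559

N ≈ 26,559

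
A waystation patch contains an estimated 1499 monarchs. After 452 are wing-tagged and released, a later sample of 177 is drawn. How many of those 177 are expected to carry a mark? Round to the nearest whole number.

expected recaptures ≈ 53

Expected recaptures E[R] = M·C / N.
E[R] = 452 × 177 / 1499 = 80004 / 1499 ≈ 53.4 → 53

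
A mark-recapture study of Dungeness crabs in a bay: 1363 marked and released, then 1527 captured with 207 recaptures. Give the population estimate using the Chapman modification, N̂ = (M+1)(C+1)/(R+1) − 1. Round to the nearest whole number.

N̂ = (1363+1)(1527+1)/(207+1) − 1 = 1364·1528/208 − 1
= 2084192/208 − 1 ≈ 10020.2 − 1 ≈ 10019.2 → 10019

N ≈ 10,019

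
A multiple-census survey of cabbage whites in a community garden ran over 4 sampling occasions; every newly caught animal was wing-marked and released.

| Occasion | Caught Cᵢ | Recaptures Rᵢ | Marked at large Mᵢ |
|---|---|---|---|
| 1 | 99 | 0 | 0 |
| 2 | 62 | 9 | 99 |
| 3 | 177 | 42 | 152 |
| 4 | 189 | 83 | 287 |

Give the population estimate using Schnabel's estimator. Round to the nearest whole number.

N ≈ 651

Σ MᵢCᵢ = 0·99 + 99·62 + 152·177 + 287·189 = 0 + 6138 + 26904 + 54243 = 87285
Σ Rᵢ = 0 + 9 + 42 + 83 = 134
N̂ = 87285 / 134 ≈ 651.4 → 651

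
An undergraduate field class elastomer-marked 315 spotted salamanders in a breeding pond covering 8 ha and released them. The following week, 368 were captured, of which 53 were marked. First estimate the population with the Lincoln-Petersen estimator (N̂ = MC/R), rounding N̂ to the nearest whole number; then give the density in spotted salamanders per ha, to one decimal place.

density ≈ 273.4 spotted salamanders per ha

N̂ = 315·368/53 = 115920/53 ≈ 2187.2 → 2187
Density = N̂ / area = 2187 / 8 ≈ 273.38 → 273.4 per ha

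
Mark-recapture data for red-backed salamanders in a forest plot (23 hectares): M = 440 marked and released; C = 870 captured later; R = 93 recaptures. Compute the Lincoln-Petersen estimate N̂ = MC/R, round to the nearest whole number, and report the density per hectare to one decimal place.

density ≈ 179.0 red-backed salamanders per hectare

N̂ = 440·870/93 = 382800/93 ≈ 4116.1 → 4116
Density = N̂ / area = 4116 / 23 ≈ 178.96 → 179.0 per hectare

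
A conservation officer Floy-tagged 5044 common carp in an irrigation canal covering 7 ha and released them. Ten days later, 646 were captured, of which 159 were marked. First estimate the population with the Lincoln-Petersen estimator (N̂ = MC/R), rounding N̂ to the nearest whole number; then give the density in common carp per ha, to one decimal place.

N̂ = 5044·646/159 = 3258424/159 ≈ 20493.2 → 20493
Density = N̂ / area = 20493 / 7 ≈ 2927.57 → 2927.6 per ha

density ≈ 2927.6 common carp per ha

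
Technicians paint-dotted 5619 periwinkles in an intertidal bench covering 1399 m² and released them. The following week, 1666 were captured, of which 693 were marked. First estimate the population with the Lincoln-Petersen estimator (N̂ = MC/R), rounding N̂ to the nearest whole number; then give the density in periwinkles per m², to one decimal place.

density ≈ 9.7 periwinkles per m²

N̂ = 5619·1666/693 = 9361254/693 ≈ 13508.3 → 13508
Density = N̂ / area = 13508 / 1399 ≈ 9.66 → 9.7 per m²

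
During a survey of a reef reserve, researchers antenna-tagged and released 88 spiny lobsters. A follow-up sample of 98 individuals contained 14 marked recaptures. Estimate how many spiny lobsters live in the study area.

N = 616

The marked fraction in the recapture sample should equal the marked fraction in the population: 14/98 = 88/N.
N = (88 × 98) / 14 = 8624 / 14 = 616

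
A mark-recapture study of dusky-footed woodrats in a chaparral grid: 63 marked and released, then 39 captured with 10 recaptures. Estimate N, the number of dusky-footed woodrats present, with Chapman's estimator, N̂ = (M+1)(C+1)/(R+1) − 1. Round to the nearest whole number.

N ≈ 232

N̂ = (63+1)(39+1)/(10+1) − 1 = 64·40/11 − 1
= 2560/11 − 1 ≈ 232.7 − 1 ≈ 231.7 → 232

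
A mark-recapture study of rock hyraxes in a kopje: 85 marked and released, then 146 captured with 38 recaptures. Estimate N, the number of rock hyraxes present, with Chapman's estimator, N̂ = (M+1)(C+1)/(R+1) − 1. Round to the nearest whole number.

N ≈ 323

N̂ = (85+1)(146+1)/(38+1) − 1 = 86·147/39 − 1
= 12642/39 − 1 ≈ 324.2 − 1 ≈ 323.2 → 323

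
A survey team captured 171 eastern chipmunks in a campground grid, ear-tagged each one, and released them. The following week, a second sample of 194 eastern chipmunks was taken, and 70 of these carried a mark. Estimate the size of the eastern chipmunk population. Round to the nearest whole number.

The marked fraction in the recapture sample should equal the marked fraction in the population: 70/194 = 171/N.
N = (171 × 194) / 70 = 33174 / 70 ≈ 473.9 → 474

N ≈ 474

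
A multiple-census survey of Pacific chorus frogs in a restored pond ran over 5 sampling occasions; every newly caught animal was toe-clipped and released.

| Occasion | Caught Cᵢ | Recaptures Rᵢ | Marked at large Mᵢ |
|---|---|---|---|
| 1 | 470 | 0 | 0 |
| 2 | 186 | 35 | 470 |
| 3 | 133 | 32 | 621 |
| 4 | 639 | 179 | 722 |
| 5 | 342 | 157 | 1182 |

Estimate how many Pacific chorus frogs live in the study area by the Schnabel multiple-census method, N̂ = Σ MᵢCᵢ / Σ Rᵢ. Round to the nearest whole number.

Σ MᵢCᵢ = 0·470 + 470·186 + 621·133 + 722·639 + 1182·342 = 0 + 87420 + 82593 + 461358 + 404244 = 1035615
Σ Rᵢ = 0 + 35 + 32 + 179 + 157 = 403
N̂ = 1035615 / 403 ≈ 2569.8 → 2570

N ≈ 2570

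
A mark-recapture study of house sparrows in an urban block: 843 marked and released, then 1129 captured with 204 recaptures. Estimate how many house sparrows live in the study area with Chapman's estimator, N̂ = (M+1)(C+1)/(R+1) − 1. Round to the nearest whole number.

N̂ = (843+1)(1129+1)/(204+1) − 1 = 844·1130/205 − 1
= 953720/205 − 1 ≈ 4652.3 − 1 ≈ 4651.3 → 4651

N ≈ 4651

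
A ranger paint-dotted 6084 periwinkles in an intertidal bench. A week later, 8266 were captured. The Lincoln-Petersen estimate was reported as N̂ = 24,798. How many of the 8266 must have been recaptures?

R = 2028

From N = M·C/R: R = M·C / N = 6084·8266 / 24798 = 50290344 / 24798 = 2028.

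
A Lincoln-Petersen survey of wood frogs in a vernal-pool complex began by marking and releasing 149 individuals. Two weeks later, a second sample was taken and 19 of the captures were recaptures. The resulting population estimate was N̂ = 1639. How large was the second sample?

From N = M·C/R: C = N·R / M = 1639·19 / 149 = 31141 / 149 = 209.

C = 209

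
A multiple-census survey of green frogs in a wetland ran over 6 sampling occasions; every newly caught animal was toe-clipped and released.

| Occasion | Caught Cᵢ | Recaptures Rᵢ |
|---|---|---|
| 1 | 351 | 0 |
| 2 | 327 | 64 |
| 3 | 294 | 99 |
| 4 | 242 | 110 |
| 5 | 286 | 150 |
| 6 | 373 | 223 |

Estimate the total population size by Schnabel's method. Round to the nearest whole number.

N ≈ 1799

Marked at large before each occasion: Mᵢ = Σⱼ<ᵢ (Cⱼ − Rⱼ) → M1=0, M2=351, M3=614, M4=809, M5=941, M6=1077
Σ MᵢCᵢ = 0·351 + 351·327 + 614·294 + 809·242 + 941·286 + 1077·373 = 0 + 114777 + 180516 + 195778 + 269126 + 401721 = 1161918
Σ Rᵢ = 0 + 64 + 99 + 110 + 150 + 223 = 646
N̂ = 1161918 / 646 ≈ 1798.6 → 1799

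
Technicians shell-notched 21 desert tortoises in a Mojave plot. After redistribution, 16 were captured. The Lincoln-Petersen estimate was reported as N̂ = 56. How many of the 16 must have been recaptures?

R = 6

From N = M·C/R: R = M·C / N = 21·16 / 56 = 336 / 56 = 6.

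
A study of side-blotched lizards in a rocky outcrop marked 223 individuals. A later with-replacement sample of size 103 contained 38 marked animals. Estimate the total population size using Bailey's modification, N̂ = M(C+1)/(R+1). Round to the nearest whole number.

N ≈ 595

N̂ = 223·(103+1)/(38+1) = 223·104/39 = 23192/39 ≈ 594.7 → 595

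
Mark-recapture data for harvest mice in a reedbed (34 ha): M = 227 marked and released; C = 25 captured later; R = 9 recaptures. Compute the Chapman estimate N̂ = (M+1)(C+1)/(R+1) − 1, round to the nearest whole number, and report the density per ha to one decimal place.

density ≈ 17.4 harvest mice per ha

N̂ = 228·26/10 − 1 = 5928/10 − 1 ≈ 591.8 → 592
Density = N̂ / area = 592 / 34 ≈ 17.41 → 17.4 per ha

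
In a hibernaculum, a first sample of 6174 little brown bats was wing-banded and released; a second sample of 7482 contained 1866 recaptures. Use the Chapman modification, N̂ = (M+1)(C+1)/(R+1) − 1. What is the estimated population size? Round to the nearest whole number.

N̂ = (6174+1)(7482+1)/(1866+1) − 1 = 6175·7483/1867 − 1
= 46207525/1867 − 1 ≈ 24749.6 − 1 ≈ 24748.6 → 24749

N ≈ 24,749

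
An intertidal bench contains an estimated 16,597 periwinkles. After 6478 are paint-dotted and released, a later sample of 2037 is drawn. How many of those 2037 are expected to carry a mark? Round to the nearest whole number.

The marked fraction of the population is 6478/16597, so in a sample of 2037 expect C·(M/N) marked.
E[R] = 6478 × 2037 / 16597 = 13195686 / 16597 ≈ 795.1 → 795

expected recaptures ≈ 795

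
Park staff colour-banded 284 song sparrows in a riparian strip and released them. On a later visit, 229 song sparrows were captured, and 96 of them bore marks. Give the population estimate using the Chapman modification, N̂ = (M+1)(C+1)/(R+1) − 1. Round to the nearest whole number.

N ≈ 675

N̂ = (284+1)(229+1)/(96+1) − 1 = 285·230/97 − 1
= 65550/97 − 1 ≈ 675.8 − 1 ≈ 674.8 → 675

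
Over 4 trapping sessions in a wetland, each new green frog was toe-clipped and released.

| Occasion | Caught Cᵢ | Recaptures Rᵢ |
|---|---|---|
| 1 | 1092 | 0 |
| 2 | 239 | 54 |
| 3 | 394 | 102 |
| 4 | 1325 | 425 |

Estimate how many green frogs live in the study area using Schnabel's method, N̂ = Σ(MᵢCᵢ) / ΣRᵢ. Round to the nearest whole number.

Marked at large before each occasion: Mᵢ = Σⱼ<ᵢ (Cⱼ − Rⱼ) → M1=0, M2=1092, M3=1277, M4=1569
Σ MᵢCᵢ = 0·1092 + 1092·239 + 1277·394 + 1569·1325 = 0 + 260988 + 503138 + 2078925 = 2843051
Σ Rᵢ = 0 + 54 + 102 + 425 = 581
N̂ = 2843051 / 581 ≈ 4893.4 → 4893

N ≈ 4893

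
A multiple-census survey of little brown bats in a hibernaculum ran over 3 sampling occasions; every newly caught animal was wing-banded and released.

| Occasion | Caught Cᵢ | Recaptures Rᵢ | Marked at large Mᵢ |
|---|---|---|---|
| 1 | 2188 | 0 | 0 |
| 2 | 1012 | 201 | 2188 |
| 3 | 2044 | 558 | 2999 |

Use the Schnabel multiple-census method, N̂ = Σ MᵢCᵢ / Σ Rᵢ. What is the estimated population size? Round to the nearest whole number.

Σ MᵢCᵢ = 0·2188 + 2188·1012 + 2999·2044 = 0 + 2214256 + 6129956 = 8344212
Σ Rᵢ = 0 + 201 + 558 = 759
N̂ = 8344212 / 759 ≈ 10993.7 → 10994

N ≈ 10,994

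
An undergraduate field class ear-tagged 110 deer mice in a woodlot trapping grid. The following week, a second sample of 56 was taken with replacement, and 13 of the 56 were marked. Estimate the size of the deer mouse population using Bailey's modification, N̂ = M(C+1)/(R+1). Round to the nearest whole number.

N̂ = 110·(56+1)/(13+1) = 110·57/14 = 6270/14 ≈ 447.9 → 448

N ≈ 448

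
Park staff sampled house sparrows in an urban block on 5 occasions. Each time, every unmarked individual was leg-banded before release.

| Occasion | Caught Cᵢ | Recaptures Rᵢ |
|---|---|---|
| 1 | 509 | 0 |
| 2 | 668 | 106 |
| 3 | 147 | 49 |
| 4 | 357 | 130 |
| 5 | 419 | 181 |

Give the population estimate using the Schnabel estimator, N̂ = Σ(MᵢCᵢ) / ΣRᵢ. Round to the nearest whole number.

Marked at large before each occasion: Mᵢ = Σⱼ<ᵢ (Cⱼ − Rⱼ) → M1=0, M2=509, M3=1071, M4=1169, M5=1396
Σ MᵢCᵢ = 0·509 + 509·668 + 1071·147 + 1169·357 + 1396·419 = 0 + 340012 + 157437 + 417333 + 584924 = 1499706
Σ Rᵢ = 0 + 106 + 49 + 130 + 181 = 466
N̂ = 1499706 / 466 ≈ 3218.3 → 3218

N ≈ 3218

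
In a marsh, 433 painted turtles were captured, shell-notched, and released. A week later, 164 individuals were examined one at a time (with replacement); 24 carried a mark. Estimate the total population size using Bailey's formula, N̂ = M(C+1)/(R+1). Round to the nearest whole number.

N̂ = 433·(164+1)/(24+1) = 433·165/25 = 71445/25 ≈ 2857.8 → 2858

N ≈ 2858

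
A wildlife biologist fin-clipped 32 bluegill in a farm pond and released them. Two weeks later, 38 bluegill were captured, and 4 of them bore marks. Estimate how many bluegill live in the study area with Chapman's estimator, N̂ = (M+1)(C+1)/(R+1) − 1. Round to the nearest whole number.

N ≈ 256

N̂ = (32+1)(38+1)/(4+1) − 1 = 33·39/5 − 1
= 1287/5 − 1 ≈ 257.4 − 1 ≈ 256.4 → 256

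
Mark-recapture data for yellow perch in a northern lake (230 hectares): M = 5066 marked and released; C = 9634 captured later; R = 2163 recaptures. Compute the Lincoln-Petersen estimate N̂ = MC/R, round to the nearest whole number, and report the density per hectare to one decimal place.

N̂ = 5066·9634/2163 = 48805844/2163 ≈ 22564.0 → 22564
Density = N̂ / area = 22564 / 230 ≈ 98.10 → 98.1 per hectare

density ≈ 98.1 yellow perch per hectare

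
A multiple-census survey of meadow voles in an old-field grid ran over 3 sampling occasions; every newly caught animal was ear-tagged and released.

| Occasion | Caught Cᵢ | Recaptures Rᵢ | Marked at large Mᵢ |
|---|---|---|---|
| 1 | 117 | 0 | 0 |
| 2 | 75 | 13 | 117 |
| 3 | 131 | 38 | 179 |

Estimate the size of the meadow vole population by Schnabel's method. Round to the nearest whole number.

Σ MᵢCᵢ = 0·117 + 117·75 + 179·131 = 0 + 8775 + 23449 = 32224
Σ Rᵢ = 0 + 13 + 38 = 51
N̂ = 32224 / 51 ≈ 631.8 → 632

N ≈ 632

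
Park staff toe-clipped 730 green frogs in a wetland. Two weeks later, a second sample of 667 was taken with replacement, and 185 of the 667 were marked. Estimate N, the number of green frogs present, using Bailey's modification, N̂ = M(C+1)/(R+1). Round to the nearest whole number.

N̂ = 730·(667+1)/(185+1) = 730·668/186 = 487640/186 ≈ 2621.7 → 2622

N ≈ 2622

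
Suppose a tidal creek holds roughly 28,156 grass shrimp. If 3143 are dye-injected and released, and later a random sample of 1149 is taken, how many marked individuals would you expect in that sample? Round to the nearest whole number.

Expected recaptures E[R] = M·C / N.
E[R] = 3143 × 1149 / 28156 = 3611307 / 28156 ≈ 128.3 → 128

expected recaptures ≈ 128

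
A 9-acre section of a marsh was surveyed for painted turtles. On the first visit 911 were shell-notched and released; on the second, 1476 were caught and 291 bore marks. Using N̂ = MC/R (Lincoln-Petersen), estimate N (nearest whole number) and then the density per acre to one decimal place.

density ≈ 513.4 painted turtles per acre

N̂ = 911·1476/291 = 1344636/291 ≈ 4620.7 → 4621
Density = N̂ / area = 4621 / 9 ≈ 513.44 → 513.4 per acre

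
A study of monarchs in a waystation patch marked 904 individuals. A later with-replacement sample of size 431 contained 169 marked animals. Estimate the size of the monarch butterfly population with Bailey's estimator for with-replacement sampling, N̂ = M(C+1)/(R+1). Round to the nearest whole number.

N ≈ 2297

N̂ = 904·(431+1)/(169+1) = 904·432/170 = 390528/170 ≈ 2297.2 → 2297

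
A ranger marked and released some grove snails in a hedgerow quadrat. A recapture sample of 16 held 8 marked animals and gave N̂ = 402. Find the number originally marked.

From N = M·C/R: M = N·R / C = 402·8 / 16 = 3216 / 16 = 201.

M = 201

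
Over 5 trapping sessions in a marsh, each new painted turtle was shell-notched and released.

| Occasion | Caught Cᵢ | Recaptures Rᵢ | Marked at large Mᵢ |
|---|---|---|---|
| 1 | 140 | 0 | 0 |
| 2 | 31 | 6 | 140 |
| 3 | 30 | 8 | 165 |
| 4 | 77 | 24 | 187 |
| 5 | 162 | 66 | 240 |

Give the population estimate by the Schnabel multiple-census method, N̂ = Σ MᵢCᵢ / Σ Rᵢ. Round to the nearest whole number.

Σ MᵢCᵢ = 0·140 + 140·31 + 165·30 + 187·77 + 240·162 = 0 + 4340 + 4950 + 14399 + 38880 = 62569
Σ Rᵢ = 0 + 6 + 8 + 24 + 66 = 104
N̂ = 62569 / 104 ≈ 601.6 → 602

N ≈ 602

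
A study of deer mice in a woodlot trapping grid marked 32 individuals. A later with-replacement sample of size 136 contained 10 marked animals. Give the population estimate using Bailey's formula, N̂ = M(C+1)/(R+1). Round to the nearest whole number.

N ≈ 399

N̂ = 32·(136+1)/(10+1) = 32·137/11 = 4384/11 ≈ 398.5 → 399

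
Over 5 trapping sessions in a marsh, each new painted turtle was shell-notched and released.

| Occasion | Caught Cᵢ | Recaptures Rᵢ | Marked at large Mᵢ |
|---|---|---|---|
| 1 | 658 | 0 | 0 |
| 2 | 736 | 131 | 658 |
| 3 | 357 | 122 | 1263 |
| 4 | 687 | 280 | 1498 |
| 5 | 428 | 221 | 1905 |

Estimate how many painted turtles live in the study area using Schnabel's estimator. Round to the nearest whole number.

Σ MᵢCᵢ = 0·658 + 658·736 + 1263·357 + 1498·687 + 1905·428 = 0 + 484288 + 450891 + 1029126 + 815340 = 2779645
Σ Rᵢ = 0 + 131 + 122 + 280 + 221 = 754
N̂ = 2779645 / 754 ≈ 3686.5 → 3687

N ≈ 3687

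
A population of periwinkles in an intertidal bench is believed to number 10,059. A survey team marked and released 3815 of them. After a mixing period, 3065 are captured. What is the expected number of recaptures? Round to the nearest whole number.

expected recaptures ≈ 1162

Expected recaptures E[R] = M·C / N.
E[R] = 3815 × 3065 / 10059 = 11692975 / 10059 ≈ 1162.4 → 1162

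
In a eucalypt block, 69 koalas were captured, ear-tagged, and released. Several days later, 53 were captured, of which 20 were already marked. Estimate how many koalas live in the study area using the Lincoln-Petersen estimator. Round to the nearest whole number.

N = (69 × 53) / 20 = 3657 / 20 ≈ 182.8 → 183

N ≈ 183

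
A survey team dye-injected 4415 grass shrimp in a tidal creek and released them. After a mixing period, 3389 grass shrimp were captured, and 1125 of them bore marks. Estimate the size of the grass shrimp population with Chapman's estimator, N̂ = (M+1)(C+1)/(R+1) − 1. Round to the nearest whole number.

N ≈ 13,294

N̂ = (4415+1)(3389+1)/(1125+1) − 1 = 4416·3390/1126 − 1
= 14970240/1126 − 1 ≈ 13295.1 − 1 ≈ 13294.1 → 13294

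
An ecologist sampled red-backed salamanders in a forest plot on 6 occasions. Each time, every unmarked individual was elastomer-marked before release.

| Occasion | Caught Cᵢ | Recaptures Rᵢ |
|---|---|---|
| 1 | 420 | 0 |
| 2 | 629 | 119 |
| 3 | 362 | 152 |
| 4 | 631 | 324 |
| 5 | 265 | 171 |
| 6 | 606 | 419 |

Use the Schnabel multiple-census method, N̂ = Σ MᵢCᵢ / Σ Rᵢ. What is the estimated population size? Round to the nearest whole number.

Marked at large before each occasion: Mᵢ = Σⱼ<ᵢ (Cⱼ − Rⱼ) → M1=0, M2=420, M3=930, M4=1140, M5=1447, M6=1541
Σ MᵢCᵢ = 0·420 + 420·629 + 930·362 + 1140·631 + 1447·265 + 1541·606 = 0 + 264180 + 336660 + 719340 + 383455 + 933846 = 2637481
Σ Rᵢ = 0 + 119 + 152 + 324 + 171 + 419 = 1185
N̂ = 2637481 / 1185 ≈ 2225.7 → 2226

N ≈ 2226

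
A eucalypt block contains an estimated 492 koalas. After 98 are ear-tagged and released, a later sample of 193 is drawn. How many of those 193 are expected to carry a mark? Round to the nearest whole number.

The marked fraction of the population is 98/492, so in a sample of 193 expect C·(M/N) marked.
E[R] = 98 × 193 / 492 = 18914 / 492 ≈ 38.4 → 38

expected recaptures ≈ 38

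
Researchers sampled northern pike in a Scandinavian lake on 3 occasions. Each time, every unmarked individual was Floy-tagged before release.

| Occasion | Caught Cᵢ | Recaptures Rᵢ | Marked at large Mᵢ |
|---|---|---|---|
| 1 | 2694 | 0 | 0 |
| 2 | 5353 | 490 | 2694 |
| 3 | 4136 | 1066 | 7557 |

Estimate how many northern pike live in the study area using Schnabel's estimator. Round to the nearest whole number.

Σ MᵢCᵢ = 0·2694 + 2694·5353 + 7557·4136 = 0 + 14420982 + 31255752 = 45676734
Σ Rᵢ = 0 + 490 + 1066 = 1556
N̂ = 45676734 / 1556 ≈ 29355.2 → 29355

N ≈ 29,355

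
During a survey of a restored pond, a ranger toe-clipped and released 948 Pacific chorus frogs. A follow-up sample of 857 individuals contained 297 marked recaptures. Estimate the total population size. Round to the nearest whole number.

N ≈ 2735

N = (948 × 857) / 297 = 812436 / 297 ≈ 2735.47 → 2735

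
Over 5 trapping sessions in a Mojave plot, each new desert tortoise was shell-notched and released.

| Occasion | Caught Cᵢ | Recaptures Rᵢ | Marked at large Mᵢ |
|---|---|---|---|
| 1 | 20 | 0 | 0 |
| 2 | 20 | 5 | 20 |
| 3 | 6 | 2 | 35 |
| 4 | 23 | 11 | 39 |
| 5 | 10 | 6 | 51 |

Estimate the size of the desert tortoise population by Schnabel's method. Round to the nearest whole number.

N ≈ 84

Σ MᵢCᵢ = 0·20 + 20·20 + 35·6 + 39·23 + 51·10 = 0 + 400 + 210 + 897 + 510 = 2017
Σ Rᵢ = 0 + 5 + 2 + 11 + 6 = 24
N̂ = 2017 / 24 ≈ 84.0 → 84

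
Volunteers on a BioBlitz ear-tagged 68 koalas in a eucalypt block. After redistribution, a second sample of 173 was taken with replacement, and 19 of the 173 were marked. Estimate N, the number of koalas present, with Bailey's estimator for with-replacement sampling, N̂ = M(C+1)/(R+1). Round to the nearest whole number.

N ≈ 592

N̂ = 68·(173+1)/(19+1) = 68·174/20 = 11832/20 ≈ 591.6 → 592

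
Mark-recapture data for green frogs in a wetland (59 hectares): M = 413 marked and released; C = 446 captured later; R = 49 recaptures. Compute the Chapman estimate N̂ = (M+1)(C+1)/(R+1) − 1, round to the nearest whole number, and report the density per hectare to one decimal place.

density ≈ 62.7 green frogs per hectare

N̂ = 414·447/50 − 1 = 185058/50 − 1 ≈ 3700.2 → 3700
Density = N̂ / area = 3700 / 59 ≈ 62.71 → 62.7 per hectare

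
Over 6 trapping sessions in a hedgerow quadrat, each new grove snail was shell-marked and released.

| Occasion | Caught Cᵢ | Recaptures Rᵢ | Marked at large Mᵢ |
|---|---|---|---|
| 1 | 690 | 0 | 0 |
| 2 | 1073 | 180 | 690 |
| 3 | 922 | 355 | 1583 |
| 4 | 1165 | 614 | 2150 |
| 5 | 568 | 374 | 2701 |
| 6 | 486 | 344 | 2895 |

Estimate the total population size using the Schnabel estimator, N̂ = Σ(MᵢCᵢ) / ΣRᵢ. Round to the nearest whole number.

Σ MᵢCᵢ = 0·690 + 690·1073 + 1583·922 + 2150·1165 + 2701·568 + 2895·486 = 0 + 740370 + 1459526 + 2504750 + 1534168 + 1406970 = 7645784
Σ Rᵢ = 0 + 180 + 355 + 614 + 374 + 344 = 1867
N̂ = 7645784 / 1867 ≈ 4095.2 → 4095

N ≈ 4095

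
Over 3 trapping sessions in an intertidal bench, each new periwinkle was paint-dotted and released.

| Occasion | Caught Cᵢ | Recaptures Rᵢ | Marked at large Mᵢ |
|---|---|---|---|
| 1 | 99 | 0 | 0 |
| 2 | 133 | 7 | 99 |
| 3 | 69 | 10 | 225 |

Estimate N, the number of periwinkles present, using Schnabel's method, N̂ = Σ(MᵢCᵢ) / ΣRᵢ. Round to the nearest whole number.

N ≈ 1688

Σ MᵢCᵢ = 0·99 + 99·133 + 225·69 = 0 + 13167 + 15525 = 28692
Σ Rᵢ = 0 + 7 + 10 = 17
N̂ = 28692 / 17 ≈ 1687.8 → 1688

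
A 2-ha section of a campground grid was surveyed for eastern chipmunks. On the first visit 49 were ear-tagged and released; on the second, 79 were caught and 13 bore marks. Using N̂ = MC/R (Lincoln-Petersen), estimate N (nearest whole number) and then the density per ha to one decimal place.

N̂ = 49·79/13 = 3871/13 ≈ 297.8 → 298
Density = N̂ / area = 298 / 2 = 149.0 per ha

density ≈ 149.0 eastern chipmunks per ha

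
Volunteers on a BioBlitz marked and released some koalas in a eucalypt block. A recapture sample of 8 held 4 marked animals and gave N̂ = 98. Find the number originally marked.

From N = M·C/R: M = N·R / C = 98·4 / 8 = 392 / 8 = 49.

M = 49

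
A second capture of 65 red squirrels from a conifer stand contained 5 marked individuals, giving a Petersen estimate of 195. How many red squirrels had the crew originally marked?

From N = M·C/R: M = N·R / C = 195·5 / 65 = 975 / 65 = 15.

M = 15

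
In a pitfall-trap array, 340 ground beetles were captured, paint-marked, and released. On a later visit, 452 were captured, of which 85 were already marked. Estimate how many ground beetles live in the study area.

N = 1808

Lincoln-Petersen assumes M/N = R/C, so N = M·C / R.
N = (340 × 452) / 85 = 153680 / 85 = 1808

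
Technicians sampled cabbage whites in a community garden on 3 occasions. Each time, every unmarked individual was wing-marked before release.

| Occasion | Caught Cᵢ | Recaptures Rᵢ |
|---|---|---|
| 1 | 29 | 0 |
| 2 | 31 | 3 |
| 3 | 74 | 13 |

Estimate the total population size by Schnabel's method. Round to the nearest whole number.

N ≈ 320

Marked at large before each occasion: Mᵢ = Σⱼ<ᵢ (Cⱼ − Rⱼ) → M1=0, M2=29, M3=57
Σ MᵢCᵢ = 0·29 + 29·31 + 57·74 = 0 + 899 + 4218 = 5117
Σ Rᵢ = 0 + 3 + 13 = 16
N̂ = 5117 / 16 ≈ 319.8 → 320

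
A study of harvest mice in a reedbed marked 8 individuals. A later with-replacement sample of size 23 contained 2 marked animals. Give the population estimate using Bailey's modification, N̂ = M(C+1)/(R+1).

N = 64

N̂ = 8·(23+1)/(2+1) = 8·24/3 = 192/3 = 64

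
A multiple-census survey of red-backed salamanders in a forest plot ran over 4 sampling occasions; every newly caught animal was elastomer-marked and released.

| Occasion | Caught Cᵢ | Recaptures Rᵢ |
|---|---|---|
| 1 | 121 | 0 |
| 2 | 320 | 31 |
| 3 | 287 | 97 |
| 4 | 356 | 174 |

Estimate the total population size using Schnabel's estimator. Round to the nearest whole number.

N ≈ 1225

Marked at large before each occasion: Mᵢ = Σⱼ<ᵢ (Cⱼ − Rⱼ) → M1=0, M2=121, M3=410, M4=600
Σ MᵢCᵢ = 0·121 + 121·320 + 410·287 + 600·356 = 0 + 38720 + 117670 + 213600 = 369990
Σ Rᵢ = 0 + 31 + 97 + 174 = 302
N̂ = 369990 / 302 ≈ 1225.1 → 1225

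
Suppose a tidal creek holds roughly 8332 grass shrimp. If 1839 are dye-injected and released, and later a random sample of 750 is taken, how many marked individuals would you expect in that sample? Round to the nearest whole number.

Expected recaptures E[R] = M·C / N.
E[R] = 1839 × 750 / 8332 = 1379250 / 8332 ≈ 165.5 → 166

expected recaptures ≈ 166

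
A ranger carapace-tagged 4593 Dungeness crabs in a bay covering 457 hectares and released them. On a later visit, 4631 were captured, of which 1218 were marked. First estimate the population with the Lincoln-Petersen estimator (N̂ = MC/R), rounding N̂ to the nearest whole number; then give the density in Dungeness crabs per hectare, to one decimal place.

N̂ = 4593·4631/1218 = 21270183/1218 ≈ 17463.2 → 17463
Density = N̂ / area = 17463 / 457 ≈ 38.21 → 38.2 per hectare

density ≈ 38.2 Dungeness crabs per hectare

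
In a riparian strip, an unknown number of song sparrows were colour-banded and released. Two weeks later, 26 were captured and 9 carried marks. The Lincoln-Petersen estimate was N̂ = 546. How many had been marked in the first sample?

M = 189

From N = M·C/R: M = N·R / C = 546·9 / 26 = 4914 / 26 = 189.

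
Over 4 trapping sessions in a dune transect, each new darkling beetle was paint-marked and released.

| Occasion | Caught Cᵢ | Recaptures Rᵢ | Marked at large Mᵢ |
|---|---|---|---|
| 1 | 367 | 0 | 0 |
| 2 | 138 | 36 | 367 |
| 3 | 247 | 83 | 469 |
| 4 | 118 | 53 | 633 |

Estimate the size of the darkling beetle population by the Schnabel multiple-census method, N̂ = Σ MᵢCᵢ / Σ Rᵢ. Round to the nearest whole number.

N ≈ 1402

Σ MᵢCᵢ = 0·367 + 367·138 + 469·247 + 633·118 = 0 + 50646 + 115843 + 74694 = 241183
Σ Rᵢ = 0 + 36 + 83 + 53 = 172
N̂ = 241183 / 172 ≈ 1402.2 → 1402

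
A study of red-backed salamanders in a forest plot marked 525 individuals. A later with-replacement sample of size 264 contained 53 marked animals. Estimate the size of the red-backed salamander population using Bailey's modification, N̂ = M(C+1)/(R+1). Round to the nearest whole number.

N̂ = 525·(264+1)/(53+1) = 525·265/54 = 139125/54 ≈ 2576.4 → 2576

N ≈ 2576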